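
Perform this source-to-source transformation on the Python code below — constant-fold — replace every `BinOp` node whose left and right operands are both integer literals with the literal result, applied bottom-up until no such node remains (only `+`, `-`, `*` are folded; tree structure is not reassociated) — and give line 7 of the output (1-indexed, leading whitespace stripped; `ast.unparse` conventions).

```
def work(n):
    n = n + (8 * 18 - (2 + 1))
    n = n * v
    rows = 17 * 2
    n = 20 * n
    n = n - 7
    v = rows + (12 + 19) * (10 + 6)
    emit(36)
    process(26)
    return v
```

v = rows + 496

Transformed code:
def work(n):
    n = n + 141
    n = n * v
    rows = 34
    n = 20 * n
    n = n - 7
    v = rows + 496
    emit(36)
    process(26)
    return v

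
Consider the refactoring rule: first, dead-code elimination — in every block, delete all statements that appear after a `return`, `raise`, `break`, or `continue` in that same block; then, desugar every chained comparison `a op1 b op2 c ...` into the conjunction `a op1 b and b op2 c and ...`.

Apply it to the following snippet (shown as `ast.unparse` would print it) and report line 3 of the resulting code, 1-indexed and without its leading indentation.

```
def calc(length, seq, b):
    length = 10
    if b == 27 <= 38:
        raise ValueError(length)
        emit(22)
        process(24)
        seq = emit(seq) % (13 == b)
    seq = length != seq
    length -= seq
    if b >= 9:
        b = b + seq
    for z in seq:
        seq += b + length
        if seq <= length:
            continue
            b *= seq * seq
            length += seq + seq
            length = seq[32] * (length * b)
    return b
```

Transformed code:
def calc(length, seq, b):
    length = 10
    if b == 27 and 27 <= 38:
        raise ValueError(length)
    seq = length != seq
    length -= seq
    if b >= 9:
        b = b + seq
    for z in seq:
        seq += b + length
        if seq <= length:
            continue
    return b

if b == 27 and 27 <= 38:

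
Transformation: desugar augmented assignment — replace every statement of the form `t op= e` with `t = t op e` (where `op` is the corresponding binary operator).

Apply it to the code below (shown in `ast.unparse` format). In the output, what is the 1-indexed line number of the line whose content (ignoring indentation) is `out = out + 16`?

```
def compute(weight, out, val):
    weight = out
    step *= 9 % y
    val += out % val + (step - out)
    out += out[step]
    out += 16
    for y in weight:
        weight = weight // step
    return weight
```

Transformed code:
def compute(weight, out, val):
    weight = out
    step = step * (9 % y)
    val = val + (out % val + (step - out))
    out = out + out[step]
    out = out + 16
    for y in weight:
        weight = weight // step
    return weight

6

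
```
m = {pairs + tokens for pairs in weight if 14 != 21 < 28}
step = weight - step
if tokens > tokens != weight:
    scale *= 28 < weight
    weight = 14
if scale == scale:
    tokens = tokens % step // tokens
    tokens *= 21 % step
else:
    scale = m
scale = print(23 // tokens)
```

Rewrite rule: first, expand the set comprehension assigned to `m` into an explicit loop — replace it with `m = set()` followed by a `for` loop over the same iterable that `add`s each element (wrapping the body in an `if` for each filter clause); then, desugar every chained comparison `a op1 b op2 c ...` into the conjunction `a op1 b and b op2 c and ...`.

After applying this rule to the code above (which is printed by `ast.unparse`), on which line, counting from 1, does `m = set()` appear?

Transformed code:
m = set()
for pairs in weight:
    if 14 != 21 and 21 < 28:
        m.add(pairs + tokens)
step = weight - step
if tokens > tokens and tokens != weight:
    scale *= 28 < weight
    weight = 14
if scale == scale:
    tokens = tokens % step // tokens
    tokens *= 21 % step
else:
    scale = m
scale = print(23 // tokens)

1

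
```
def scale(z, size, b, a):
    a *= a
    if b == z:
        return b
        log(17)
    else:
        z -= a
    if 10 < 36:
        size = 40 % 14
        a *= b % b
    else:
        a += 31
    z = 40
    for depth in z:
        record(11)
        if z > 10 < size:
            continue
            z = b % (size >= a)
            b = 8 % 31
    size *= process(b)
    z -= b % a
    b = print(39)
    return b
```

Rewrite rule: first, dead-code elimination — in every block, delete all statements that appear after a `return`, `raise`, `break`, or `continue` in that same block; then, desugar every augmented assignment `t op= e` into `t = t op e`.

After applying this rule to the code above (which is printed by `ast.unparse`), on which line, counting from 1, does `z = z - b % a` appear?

Transformed code:
def scale(z, size, b, a):
    a = a * a
    if b == z:
        return b
    else:
        z = z - a
    if 10 < 36:
        size = 40 % 14
        a = a * (b % b)
    else:
        a = a + 31
    z = 40
    for depth in z:
        record(11)
        if z > 10 < size:
            continue
    size = size * process(b)
    z = z - b % a
    b = print(39)
    return b

18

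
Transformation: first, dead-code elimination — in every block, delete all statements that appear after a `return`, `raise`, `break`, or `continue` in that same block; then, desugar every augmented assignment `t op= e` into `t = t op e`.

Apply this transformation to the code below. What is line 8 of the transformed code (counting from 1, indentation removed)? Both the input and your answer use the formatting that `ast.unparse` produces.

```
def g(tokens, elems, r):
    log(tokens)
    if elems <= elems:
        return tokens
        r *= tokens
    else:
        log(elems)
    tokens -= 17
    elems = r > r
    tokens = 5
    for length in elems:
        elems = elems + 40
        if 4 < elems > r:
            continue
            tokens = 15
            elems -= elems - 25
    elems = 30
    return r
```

Transformed code:
def g(tokens, elems, r):
    log(tokens)
    if elems <= elems:
        return tokens
    else:
        log(elems)
    tokens = tokens - 17
    elems = r > r
    tokens = 5
    for length in elems:
        elems = elems + 40
        if 4 < elems > r:
            continue
    elems = 30
    return r

elems = r > r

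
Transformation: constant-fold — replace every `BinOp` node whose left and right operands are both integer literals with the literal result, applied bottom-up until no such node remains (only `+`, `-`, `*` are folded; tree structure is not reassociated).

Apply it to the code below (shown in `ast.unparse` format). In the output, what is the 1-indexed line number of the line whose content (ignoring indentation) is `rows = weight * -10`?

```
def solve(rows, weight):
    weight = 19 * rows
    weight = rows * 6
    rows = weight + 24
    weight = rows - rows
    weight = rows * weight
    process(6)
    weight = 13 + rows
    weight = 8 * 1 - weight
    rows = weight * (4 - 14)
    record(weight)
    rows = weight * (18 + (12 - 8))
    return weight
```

Transformed code:
def solve(rows, weight):
    weight = 19 * rows
    weight = rows * 6
    rows = weight + 24
    weight = rows - rows
    weight = rows * weight
    process(6)
    weight = 13 + rows
    weight = 8 - weight
    rows = weight * -10
    record(weight)
    rows = weight * 22
    return weight

10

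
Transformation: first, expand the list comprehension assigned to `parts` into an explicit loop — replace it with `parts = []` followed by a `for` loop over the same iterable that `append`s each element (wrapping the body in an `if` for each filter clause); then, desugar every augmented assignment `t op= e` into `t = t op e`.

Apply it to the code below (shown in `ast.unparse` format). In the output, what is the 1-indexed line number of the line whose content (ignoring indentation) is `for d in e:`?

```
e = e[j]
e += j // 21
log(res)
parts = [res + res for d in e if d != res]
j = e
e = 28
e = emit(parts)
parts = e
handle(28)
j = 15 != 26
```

5

Transformed code:
e = e[j]
e = e + j // 21
log(res)
parts = []
for d in e:
    if d != res:
        parts.append(res + res)
j = e
e = 28
e = emit(parts)
parts = e
handle(28)
j = 15 != 26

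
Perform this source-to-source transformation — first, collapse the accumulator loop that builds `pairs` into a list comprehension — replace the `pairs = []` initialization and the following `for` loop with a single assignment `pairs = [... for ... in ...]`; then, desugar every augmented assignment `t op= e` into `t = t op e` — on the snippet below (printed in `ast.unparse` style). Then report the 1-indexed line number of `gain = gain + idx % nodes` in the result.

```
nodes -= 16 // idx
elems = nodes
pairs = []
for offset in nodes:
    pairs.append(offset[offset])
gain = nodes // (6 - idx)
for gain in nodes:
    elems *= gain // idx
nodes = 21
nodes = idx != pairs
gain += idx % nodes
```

9

Transformed code:
nodes = nodes - 16 // idx
elems = nodes
pairs = [offset[offset] for offset in nodes]
gain = nodes // (6 - idx)
for gain in nodes:
    elems = elems * (gain // idx)
nodes = 21
nodes = idx != pairs
gain = gain + idx % nodes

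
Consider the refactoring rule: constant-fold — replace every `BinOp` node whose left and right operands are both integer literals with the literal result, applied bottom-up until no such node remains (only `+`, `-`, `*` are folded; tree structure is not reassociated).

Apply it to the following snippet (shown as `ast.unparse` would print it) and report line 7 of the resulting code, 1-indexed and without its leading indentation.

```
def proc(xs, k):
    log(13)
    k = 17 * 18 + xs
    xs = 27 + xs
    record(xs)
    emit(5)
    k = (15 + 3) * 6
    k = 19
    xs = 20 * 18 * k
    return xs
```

Transformed code:
def proc(xs, k):
    log(13)
    k = 306 + xs
    xs = 27 + xs
    record(xs)
    emit(5)
    k = 108
    k = 19
    xs = 360 * k
    return xs

k = 108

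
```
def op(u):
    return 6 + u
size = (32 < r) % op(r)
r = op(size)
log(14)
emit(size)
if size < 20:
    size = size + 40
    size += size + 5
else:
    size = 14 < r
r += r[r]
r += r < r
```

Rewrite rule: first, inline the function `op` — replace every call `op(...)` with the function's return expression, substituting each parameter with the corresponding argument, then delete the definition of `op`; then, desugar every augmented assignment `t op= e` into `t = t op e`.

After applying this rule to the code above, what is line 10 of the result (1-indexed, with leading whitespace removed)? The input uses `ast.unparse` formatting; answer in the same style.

r = r + r[r]

Transformed code:
size = (32 < r) % (6 + r)
r = 6 + size
log(14)
emit(size)
if size < 20:
    size = size + 40
    size = size + (size + 5)
else:
    size = 14 < r
r = r + r[r]
r = r + (r < r)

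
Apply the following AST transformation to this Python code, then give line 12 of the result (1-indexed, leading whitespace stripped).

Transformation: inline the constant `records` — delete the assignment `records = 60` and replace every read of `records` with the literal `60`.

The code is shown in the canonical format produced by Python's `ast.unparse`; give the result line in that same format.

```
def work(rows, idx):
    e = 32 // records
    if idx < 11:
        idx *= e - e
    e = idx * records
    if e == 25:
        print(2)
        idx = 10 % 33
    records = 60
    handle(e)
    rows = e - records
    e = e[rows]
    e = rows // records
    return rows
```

e = rows // 60

Transformed code:
def work(rows, idx):
    e = 32 // 60
    if idx < 11:
        idx *= e - e
    e = idx * 60
    if e == 25:
        print(2)
        idx = 10 % 33
    handle(e)
    rows = e - 60
    e = e[rows]
    e = rows // 60
    return rows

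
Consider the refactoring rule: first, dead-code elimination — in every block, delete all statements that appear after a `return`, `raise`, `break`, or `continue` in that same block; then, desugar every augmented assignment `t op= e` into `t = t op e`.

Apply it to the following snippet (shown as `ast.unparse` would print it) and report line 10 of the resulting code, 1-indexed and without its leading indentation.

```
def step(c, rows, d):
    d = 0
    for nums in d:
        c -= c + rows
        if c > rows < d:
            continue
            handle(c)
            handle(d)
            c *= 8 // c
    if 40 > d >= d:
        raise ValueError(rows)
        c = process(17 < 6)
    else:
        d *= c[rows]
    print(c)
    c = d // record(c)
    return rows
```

d = d * c[rows]

Transformed code:
def step(c, rows, d):
    d = 0
    for nums in d:
        c = c - (c + rows)
        if c > rows < d:
            continue
    if 40 > d >= d:
        raise ValueError(rows)
    else:
        d = d * c[rows]
    print(c)
    c = d // record(c)
    return rows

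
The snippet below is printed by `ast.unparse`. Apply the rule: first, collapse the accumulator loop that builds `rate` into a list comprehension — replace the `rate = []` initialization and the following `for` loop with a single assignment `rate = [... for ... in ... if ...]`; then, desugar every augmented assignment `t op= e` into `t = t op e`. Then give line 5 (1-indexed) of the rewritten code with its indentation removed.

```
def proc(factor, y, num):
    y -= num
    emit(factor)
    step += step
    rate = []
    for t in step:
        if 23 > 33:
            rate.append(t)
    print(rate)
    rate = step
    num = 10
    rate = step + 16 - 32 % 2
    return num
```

rate = [t for t in step if 23 > 33]

Transformed code:
def proc(factor, y, num):
    y = y - num
    emit(factor)
    step = step + step
    rate = [t for t in step if 23 > 33]
    print(rate)
    rate = step
    num = 10
    rate = step + 16 - 32 % 2
    return num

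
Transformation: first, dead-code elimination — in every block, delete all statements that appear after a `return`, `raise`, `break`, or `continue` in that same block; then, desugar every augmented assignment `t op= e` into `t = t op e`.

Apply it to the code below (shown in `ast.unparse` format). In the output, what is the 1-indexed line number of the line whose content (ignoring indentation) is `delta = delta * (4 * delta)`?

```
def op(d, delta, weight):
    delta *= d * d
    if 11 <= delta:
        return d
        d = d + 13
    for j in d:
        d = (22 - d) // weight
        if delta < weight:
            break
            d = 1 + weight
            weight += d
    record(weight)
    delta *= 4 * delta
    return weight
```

10

Transformed code:
def op(d, delta, weight):
    delta = delta * (d * d)
    if 11 <= delta:
        return d
    for j in d:
        d = (22 - d) // weight
        if delta < weight:
            break
    record(weight)
    delta = delta * (4 * delta)
    return weight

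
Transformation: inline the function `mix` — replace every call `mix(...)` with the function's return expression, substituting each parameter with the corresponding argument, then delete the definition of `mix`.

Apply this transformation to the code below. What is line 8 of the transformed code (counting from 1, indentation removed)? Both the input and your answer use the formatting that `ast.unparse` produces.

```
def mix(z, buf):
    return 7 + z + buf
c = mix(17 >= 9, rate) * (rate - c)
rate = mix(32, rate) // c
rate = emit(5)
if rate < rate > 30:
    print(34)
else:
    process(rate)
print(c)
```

print(c)

Transformed code:
c = (7 + (17 >= 9) + rate) * (rate - c)
rate = (7 + 32 + rate) // c
rate = emit(5)
if rate < rate > 30:
    print(34)
else:
    process(rate)
print(c)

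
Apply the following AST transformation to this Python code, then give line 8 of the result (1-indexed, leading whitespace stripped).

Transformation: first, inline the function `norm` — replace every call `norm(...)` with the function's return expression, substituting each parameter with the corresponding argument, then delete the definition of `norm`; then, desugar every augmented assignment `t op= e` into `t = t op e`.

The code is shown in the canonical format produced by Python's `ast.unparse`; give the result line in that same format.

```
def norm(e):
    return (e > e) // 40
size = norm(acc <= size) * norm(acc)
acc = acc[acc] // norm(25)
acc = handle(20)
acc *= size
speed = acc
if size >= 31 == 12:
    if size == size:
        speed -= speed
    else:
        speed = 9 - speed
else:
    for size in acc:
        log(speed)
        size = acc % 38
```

Transformed code:
size = ((acc <= size) > (acc <= size)) // 40 * ((acc > acc) // 40)
acc = acc[acc] // ((25 > 25) // 40)
acc = handle(20)
acc = acc * size
speed = acc
if size >= 31 == 12:
    if size == size:
        speed = speed - speed
    else:
        speed = 9 - speed
else:
    for size in acc:
        log(speed)
        size = acc % 38

speed = speed - speed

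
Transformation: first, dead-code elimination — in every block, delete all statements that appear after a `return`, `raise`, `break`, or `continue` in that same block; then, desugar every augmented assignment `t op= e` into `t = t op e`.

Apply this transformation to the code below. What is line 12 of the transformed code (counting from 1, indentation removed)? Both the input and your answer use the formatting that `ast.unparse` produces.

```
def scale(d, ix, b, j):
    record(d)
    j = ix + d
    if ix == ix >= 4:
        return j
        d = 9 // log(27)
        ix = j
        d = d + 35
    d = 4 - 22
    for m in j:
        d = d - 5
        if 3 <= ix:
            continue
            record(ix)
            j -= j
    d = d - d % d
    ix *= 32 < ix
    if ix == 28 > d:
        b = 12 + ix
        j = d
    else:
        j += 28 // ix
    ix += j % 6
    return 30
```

ix = ix * (32 < ix)

Transformed code:
def scale(d, ix, b, j):
    record(d)
    j = ix + d
    if ix == ix >= 4:
        return j
    d = 4 - 22
    for m in j:
        d = d - 5
        if 3 <= ix:
            continue
    d = d - d % d
    ix = ix * (32 < ix)
    if ix == 28 > d:
        b = 12 + ix
        j = d
    else:
        j = j + 28 // ix
    ix = ix + j % 6
    return 30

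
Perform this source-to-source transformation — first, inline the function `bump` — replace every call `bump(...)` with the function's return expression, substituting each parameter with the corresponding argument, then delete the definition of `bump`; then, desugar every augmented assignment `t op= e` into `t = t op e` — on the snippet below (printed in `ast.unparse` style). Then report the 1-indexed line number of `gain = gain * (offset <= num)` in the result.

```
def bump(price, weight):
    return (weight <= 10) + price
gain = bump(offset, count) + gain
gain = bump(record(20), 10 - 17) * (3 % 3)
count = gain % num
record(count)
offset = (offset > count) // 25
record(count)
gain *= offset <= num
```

7

Transformed code:
gain = (count <= 10) + offset + gain
gain = ((10 - 17 <= 10) + record(20)) * (3 % 3)
count = gain % num
record(count)
offset = (offset > count) // 25
record(count)
gain = gain * (offset <= num)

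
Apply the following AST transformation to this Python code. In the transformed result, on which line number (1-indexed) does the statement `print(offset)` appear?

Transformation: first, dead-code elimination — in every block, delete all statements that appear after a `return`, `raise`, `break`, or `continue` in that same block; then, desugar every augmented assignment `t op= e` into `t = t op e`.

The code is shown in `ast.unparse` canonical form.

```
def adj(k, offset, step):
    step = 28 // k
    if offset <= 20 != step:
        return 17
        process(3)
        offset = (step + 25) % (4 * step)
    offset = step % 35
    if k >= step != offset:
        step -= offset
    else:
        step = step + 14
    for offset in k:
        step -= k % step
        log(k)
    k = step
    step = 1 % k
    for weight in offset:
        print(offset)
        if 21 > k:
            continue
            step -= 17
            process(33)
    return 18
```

16

Transformed code:
def adj(k, offset, step):
    step = 28 // k
    if offset <= 20 != step:
        return 17
    offset = step % 35
    if k >= step != offset:
        step = step - offset
    else:
        step = step + 14
    for offset in k:
        step = step - k % step
        log(k)
    k = step
    step = 1 % k
    for weight in offset:
        print(offset)
        if 21 > k:
            continue
    return 18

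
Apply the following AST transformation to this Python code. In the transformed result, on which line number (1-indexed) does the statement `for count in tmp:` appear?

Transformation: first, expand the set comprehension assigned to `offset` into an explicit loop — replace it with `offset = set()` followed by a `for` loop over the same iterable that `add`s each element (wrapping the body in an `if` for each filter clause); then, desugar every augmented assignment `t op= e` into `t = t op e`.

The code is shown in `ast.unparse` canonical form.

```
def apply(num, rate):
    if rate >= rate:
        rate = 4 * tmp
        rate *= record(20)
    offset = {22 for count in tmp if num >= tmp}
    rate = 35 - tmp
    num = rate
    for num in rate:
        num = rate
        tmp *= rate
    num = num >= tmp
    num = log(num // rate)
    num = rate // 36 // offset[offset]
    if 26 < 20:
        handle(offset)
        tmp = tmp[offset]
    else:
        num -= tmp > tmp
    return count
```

Transformed code:
def apply(num, rate):
    if rate >= rate:
        rate = 4 * tmp
        rate = rate * record(20)
    offset = set()
    for count in tmp:
        if num >= tmp:
            offset.add(22)
    rate = 35 - tmp
    num = rate
    for num in rate:
        num = rate
        tmp = tmp * rate
    num = num >= tmp
    num = log(num // rate)
    num = rate // 36 // offset[offset]
    if 26 < 20:
        handle(offset)
        tmp = tmp[offset]
    else:
        num = num - (tmp > tmp)
    return count

6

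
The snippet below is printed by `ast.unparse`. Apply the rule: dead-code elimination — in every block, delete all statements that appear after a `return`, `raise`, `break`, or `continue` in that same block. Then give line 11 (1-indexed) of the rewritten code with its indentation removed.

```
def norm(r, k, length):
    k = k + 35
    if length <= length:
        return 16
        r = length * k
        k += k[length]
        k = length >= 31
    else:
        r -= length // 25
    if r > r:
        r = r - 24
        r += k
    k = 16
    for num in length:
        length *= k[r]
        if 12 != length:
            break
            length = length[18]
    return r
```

for num in length:

Transformed code:
def norm(r, k, length):
    k = k + 35
    if length <= length:
        return 16
    else:
        r -= length // 25
    if r > r:
        r = r - 24
        r += k
    k = 16
    for num in length:
        length *= k[r]
        if 12 != length:
            break
    return r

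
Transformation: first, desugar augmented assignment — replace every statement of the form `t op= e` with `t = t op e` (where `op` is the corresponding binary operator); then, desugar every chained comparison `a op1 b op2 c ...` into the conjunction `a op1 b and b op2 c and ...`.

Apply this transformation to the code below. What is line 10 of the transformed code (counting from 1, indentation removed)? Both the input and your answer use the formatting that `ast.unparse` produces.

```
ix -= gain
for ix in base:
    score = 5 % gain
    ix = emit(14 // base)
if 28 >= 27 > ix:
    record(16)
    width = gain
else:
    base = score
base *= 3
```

Transformed code:
ix = ix - gain
for ix in base:
    score = 5 % gain
    ix = emit(14 // base)
if 28 >= 27 and 27 > ix:
    record(16)
    width = gain
else:
    base = score
base = base * 3

base = base * 3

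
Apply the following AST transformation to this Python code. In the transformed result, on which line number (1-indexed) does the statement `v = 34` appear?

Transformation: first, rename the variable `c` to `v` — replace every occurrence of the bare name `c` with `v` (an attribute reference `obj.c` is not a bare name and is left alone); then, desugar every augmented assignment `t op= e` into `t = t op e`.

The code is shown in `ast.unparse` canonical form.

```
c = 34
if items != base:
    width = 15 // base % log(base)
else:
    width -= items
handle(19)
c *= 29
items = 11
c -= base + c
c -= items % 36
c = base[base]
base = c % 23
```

1

Transformed code:
v = 34
if items != base:
    width = 15 // base % log(base)
else:
    width = width - items
handle(19)
v = v * 29
items = 11
v = v - (base + v)
v = v - items % 36
v = base[base]
base = v % 23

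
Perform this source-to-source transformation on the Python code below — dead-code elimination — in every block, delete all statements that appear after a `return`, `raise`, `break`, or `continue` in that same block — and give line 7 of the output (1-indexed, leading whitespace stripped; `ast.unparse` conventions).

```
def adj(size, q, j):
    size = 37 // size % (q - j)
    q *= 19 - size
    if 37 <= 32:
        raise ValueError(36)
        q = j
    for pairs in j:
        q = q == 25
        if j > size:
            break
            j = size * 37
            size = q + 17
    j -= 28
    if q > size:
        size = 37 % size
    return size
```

q = q == 25

Transformed code:
def adj(size, q, j):
    size = 37 // size % (q - j)
    q *= 19 - size
    if 37 <= 32:
        raise ValueError(36)
    for pairs in j:
        q = q == 25
        if j > size:
            break
    j -= 28
    if q > size:
        size = 37 % size
    return size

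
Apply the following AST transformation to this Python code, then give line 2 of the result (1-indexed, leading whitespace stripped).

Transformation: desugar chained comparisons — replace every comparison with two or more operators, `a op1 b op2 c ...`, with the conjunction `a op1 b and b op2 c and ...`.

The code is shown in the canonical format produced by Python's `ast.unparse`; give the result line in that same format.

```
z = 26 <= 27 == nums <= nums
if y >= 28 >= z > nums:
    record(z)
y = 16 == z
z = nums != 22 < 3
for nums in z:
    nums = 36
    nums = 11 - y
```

Transformed code:
z = 26 <= 27 and 27 == nums and (nums <= nums)
if y >= 28 and 28 >= z and (z > nums):
    record(z)
y = 16 == z
z = nums != 22 and 22 < 3
for nums in z:
    nums = 36
    nums = 11 - y

if y >= 28 and 28 >= z and (z > nums):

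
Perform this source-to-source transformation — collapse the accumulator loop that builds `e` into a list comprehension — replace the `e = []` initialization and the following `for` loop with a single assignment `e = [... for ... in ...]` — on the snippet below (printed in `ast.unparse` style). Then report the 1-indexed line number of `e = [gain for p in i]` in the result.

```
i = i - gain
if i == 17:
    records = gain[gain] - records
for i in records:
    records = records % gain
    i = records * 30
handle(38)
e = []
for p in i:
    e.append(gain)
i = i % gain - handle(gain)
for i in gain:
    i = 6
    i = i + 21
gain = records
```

8

Transformed code:
i = i - gain
if i == 17:
    records = gain[gain] - records
for i in records:
    records = records % gain
    i = records * 30
handle(38)
e = [gain for p in i]
i = i % gain - handle(gain)
for i in gain:
    i = 6
    i = i + 21
gain = records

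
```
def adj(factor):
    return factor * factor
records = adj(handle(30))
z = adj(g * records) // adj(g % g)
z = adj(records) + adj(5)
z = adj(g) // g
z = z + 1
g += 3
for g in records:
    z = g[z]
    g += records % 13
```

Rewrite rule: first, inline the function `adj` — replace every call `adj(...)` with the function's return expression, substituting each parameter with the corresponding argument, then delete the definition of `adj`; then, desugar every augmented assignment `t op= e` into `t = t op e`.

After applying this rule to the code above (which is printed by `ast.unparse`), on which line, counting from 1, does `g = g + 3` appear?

6

Transformed code:
records = handle(30) * handle(30)
z = g * records * (g * records) // (g % g * (g % g))
z = records * records + 5 * 5
z = g * g // g
z = z + 1
g = g + 3
for g in records:
    z = g[z]
    g = g + records % 13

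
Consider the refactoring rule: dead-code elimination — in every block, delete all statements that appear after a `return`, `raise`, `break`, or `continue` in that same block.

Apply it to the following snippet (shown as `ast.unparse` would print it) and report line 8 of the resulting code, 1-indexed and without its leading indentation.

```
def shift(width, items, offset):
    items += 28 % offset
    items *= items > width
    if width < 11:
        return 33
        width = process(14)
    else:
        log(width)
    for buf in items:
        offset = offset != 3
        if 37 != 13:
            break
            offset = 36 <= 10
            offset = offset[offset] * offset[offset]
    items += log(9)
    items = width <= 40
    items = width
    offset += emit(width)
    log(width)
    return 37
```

Transformed code:
def shift(width, items, offset):
    items += 28 % offset
    items *= items > width
    if width < 11:
        return 33
    else:
        log(width)
    for buf in items:
        offset = offset != 3
        if 37 != 13:
            break
    items += log(9)
    items = width <= 40
    items = width
    offset += emit(width)
    log(width)
    return 37

for buf in items:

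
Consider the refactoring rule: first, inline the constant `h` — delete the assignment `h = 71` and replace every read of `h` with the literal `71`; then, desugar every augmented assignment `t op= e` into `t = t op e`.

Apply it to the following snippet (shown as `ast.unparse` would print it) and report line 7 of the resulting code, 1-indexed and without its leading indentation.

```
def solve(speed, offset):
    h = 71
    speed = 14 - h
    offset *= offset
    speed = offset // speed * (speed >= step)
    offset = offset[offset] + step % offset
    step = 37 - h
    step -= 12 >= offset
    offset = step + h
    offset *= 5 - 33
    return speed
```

Transformed code:
def solve(speed, offset):
    speed = 14 - 71
    offset = offset * offset
    speed = offset // speed * (speed >= step)
    offset = offset[offset] + step % offset
    step = 37 - 71
    step = step - (12 >= offset)
    offset = step + 71
    offset = offset * (5 - 33)
    return speed

step = step - (12 >= offset)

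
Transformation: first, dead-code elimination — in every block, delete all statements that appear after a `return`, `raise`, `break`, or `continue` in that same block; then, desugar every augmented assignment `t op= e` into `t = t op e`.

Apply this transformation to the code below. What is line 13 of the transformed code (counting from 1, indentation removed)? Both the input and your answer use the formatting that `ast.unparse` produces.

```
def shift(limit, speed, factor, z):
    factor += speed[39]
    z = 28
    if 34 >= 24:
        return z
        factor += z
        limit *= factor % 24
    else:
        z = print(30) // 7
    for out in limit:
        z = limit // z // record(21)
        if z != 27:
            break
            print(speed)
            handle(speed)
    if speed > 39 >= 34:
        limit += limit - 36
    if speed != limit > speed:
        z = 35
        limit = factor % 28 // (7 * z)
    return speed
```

limit = limit + (limit - 36)

Transformed code:
def shift(limit, speed, factor, z):
    factor = factor + speed[39]
    z = 28
    if 34 >= 24:
        return z
    else:
        z = print(30) // 7
    for out in limit:
        z = limit // z // record(21)
        if z != 27:
            break
    if speed > 39 >= 34:
        limit = limit + (limit - 36)
    if speed != limit > speed:
        z = 35
        limit = factor % 28 // (7 * z)
    return speed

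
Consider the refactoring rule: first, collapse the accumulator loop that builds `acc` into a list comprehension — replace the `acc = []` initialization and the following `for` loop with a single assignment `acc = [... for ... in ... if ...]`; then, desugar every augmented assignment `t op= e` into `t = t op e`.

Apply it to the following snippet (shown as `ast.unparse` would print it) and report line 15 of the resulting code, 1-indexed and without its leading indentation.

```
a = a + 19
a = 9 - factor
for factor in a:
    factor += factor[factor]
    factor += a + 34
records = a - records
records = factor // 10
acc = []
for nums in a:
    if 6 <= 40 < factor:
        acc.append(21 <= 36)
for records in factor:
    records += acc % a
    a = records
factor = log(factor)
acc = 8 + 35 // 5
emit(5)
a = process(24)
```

Transformed code:
a = a + 19
a = 9 - factor
for factor in a:
    factor = factor + factor[factor]
    factor = factor + (a + 34)
records = a - records
records = factor // 10
acc = [21 <= 36 for nums in a if 6 <= 40 < factor]
for records in factor:
    records = records + acc % a
    a = records
factor = log(factor)
acc = 8 + 35 // 5
emit(5)
a = process(24)

a = process(24)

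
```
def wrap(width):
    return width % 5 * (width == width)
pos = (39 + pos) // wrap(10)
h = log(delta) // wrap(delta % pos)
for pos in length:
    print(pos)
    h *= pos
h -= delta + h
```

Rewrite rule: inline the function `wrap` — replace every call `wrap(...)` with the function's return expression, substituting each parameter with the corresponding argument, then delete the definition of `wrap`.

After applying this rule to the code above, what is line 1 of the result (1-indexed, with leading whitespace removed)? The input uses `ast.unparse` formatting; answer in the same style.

pos = (39 + pos) // (10 % 5 * (10 == 10))

Transformed code:
pos = (39 + pos) // (10 % 5 * (10 == 10))
h = log(delta) // (delta % pos % 5 * (delta % pos == delta % pos))
for pos in length:
    print(pos)
    h *= pos
h -= delta + h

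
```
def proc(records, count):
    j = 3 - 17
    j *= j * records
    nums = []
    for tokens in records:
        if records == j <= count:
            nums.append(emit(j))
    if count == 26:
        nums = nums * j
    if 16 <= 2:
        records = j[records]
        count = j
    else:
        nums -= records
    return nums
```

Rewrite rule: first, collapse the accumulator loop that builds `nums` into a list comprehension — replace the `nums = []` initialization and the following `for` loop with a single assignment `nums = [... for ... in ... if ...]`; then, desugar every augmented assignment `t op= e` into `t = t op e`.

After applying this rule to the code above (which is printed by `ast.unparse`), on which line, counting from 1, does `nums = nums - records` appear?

11

Transformed code:
def proc(records, count):
    j = 3 - 17
    j = j * (j * records)
    nums = [emit(j) for tokens in records if records == j <= count]
    if count == 26:
        nums = nums * j
    if 16 <= 2:
        records = j[records]
        count = j
    else:
        nums = nums - records
    return nums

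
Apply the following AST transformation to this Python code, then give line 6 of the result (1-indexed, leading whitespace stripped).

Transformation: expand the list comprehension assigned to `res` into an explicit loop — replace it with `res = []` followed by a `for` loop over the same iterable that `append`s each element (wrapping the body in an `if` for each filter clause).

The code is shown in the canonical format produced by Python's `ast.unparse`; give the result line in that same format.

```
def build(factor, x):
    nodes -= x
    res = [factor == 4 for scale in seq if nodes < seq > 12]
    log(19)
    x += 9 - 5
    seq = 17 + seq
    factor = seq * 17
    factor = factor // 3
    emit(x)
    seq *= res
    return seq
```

res.append(factor == 4)

Transformed code:
def build(factor, x):
    nodes -= x
    res = []
    for scale in seq:
        if nodes < seq > 12:
            res.append(factor == 4)
    log(19)
    x += 9 - 5
    seq = 17 + seq
    factor = seq * 17
    factor = factor // 3
    emit(x)
    seq *= res
    return seq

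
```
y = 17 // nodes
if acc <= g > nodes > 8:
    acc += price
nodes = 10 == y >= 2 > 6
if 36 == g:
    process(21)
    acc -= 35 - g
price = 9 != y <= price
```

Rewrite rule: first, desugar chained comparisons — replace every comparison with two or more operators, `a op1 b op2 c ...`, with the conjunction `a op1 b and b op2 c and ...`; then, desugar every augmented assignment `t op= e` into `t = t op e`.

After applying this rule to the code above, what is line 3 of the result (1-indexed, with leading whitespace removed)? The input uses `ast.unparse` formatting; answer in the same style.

Transformed code:
y = 17 // nodes
if acc <= g and g > nodes and (nodes > 8):
    acc = acc + price
nodes = 10 == y and y >= 2 and (2 > 6)
if 36 == g:
    process(21)
    acc = acc - (35 - g)
price = 9 != y and y <= price

acc = acc + price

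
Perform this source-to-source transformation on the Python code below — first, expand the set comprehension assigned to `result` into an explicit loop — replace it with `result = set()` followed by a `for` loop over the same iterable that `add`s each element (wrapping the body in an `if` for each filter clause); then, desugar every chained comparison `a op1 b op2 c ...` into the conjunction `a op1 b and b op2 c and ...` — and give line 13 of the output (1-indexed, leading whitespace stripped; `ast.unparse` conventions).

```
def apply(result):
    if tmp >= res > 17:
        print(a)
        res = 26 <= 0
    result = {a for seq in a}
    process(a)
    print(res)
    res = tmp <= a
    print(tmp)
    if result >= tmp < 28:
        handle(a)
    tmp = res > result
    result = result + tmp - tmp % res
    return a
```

handle(a)

Transformed code:
def apply(result):
    if tmp >= res and res > 17:
        print(a)
        res = 26 <= 0
    result = set()
    for seq in a:
        result.add(a)
    process(a)
    print(res)
    res = tmp <= a
    print(tmp)
    if result >= tmp and tmp < 28:
        handle(a)
    tmp = res > result
    result = result + tmp - tmp % res
    return a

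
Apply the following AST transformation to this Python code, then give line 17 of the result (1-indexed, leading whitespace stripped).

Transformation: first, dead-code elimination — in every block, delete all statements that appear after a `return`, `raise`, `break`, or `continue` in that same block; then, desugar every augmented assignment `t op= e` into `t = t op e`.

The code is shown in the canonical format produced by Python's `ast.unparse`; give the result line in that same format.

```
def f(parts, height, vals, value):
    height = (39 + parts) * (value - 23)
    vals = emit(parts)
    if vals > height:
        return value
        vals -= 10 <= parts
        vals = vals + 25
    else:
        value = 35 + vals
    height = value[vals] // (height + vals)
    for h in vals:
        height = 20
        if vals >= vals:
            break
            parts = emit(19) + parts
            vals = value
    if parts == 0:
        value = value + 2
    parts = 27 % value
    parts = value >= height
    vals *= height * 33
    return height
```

vals = vals * (height * 33)

Transformed code:
def f(parts, height, vals, value):
    height = (39 + parts) * (value - 23)
    vals = emit(parts)
    if vals > height:
        return value
    else:
        value = 35 + vals
    height = value[vals] // (height + vals)
    for h in vals:
        height = 20
        if vals >= vals:
            break
    if parts == 0:
        value = value + 2
    parts = 27 % value
    parts = value >= height
    vals = vals * (height * 33)
    return height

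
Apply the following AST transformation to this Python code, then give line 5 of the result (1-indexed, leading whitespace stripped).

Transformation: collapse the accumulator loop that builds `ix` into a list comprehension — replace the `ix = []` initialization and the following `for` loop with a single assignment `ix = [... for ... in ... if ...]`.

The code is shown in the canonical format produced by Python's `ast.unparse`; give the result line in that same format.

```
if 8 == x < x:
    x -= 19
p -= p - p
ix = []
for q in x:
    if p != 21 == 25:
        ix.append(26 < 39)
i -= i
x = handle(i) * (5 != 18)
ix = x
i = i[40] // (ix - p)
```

i -= i

Transformed code:
if 8 == x < x:
    x -= 19
p -= p - p
ix = [26 < 39 for q in x if p != 21 == 25]
i -= i
x = handle(i) * (5 != 18)
ix = x
i = i[40] // (ix - p)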